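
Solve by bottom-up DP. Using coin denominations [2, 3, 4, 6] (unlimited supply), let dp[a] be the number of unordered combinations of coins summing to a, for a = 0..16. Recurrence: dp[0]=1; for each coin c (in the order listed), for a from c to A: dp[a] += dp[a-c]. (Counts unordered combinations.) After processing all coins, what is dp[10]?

after  coin     0     1     2     3     4     5     6     7     8     9    10    11    12    13    14    15    16
          2     1     0     1     0     1     0     1     0     1     0     1     0     1     0     1     0     1
          3     1     0     1     1     1     1     2     1     2     2     2     2     3     2     3     3     3
          4     1     0     1     1     2     1     3     2     4     3     5     4     7     5     8     7    10
          6     1     0     1     1     2     1     4     2     5     4     7     5    11     7    13    11    17

7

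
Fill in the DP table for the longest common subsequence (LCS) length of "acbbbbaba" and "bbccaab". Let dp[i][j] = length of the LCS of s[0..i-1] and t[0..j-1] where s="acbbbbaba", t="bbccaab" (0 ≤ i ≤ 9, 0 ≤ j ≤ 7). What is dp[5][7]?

3

   ''  b  b  c  c  a  a  b
''  0  0  0  0  0  0  0  0
 a  0  0  0  0  0  1  1  1
 c  0  0  0  1  1  1  1  1
 b  0  1  1  1  1  1  1  2
 b  0  1  2  2  2  2  2  2
 b  0  1  2  2  2  2  2  3
 b  0  1  2  2  2  2  2  3
 a  0  1  2  2  2  3  3  3
 b  0  1  2  2  2  3  3  4
 a  0  1  2  2  2  3  4  4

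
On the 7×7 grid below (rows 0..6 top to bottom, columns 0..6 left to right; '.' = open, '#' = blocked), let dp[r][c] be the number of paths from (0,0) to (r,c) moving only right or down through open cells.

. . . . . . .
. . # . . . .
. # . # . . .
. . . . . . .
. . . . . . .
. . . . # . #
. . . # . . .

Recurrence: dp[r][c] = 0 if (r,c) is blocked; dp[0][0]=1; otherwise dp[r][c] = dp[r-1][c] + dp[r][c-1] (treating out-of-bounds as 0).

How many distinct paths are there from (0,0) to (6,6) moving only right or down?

r\c   0   1   2   3   4   5   6
  0   1   1   1   1   1   1   1
  1   1   2   0   1   2   3   4
  2   1   0   0   0   2   5   9
  3   1   1   1   1   3   8  17
  4   1   2   3   4   7  15  32
  5   1   3   6  10   0  15   0
  6   1   4  10   0   0  15  15

15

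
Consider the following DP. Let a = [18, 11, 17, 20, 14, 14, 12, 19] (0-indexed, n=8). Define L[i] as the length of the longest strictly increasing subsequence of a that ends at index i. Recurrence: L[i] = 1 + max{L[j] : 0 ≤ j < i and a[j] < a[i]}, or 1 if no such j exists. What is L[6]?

   i    0    1    2    3    4    5    6    7
a[i]   18   11   17   20   14   14   12   19
L[i]    1    1    2    3    2    2    2    3

2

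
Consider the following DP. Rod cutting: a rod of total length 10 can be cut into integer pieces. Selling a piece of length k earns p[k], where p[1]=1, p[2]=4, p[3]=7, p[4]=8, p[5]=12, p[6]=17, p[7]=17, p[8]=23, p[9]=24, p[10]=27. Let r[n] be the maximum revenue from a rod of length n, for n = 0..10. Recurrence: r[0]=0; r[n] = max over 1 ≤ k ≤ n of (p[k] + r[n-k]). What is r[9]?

24

   n    0    1    2    3    4    5    6    7    8    9   10
r[n]    0    1    4    7    8   12   17   18   23   24   27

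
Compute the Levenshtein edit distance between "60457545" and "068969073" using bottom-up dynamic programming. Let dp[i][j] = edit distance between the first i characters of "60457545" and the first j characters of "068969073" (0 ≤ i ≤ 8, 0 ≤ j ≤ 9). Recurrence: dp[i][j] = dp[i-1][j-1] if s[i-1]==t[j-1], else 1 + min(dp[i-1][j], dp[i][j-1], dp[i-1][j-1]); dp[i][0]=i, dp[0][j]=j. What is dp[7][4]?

6

   ''  0  6  8  9  6  9  0  7  3
''  0  1  2  3  4  5  6  7  8  9
 6  1  1  1  2  3  4  5  6  7  8
 0  2  1  2  2  3  4  5  5  6  7
 4  3  2  2  3  3  4  5  6  6  7
 5  4  3  3  3  4  4  5  6  7  7
 7  5  4  4  4  4  5  5  6  6  7
 5  6  5  5  5  5  5  6  6  7  7
 4  7  6  6  6  6  6  6  7  7  8
 5  8  7  7  7  7  7  7  7  8  8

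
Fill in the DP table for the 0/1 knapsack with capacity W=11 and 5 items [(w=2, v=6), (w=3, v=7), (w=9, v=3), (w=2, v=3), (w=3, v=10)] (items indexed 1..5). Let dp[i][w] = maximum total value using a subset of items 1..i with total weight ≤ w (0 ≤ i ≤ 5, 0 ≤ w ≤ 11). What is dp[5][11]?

26

i\w   0   1   2   3   4   5   6   7   8   9  10  11
  0   0   0   0   0   0   0   0   0   0   0   0   0
  1   0   0   6   6   6   6   6   6   6   6   6   6
  2   0   0   6   7   7  13  13  13  13  13  13  13
  3   0   0   6   7   7  13  13  13  13  13  13  13
  4   0   0   6   7   9  13  13  16  16  16  16  16
  5   0   0   6  10  10  16  17  19  23  23  26  26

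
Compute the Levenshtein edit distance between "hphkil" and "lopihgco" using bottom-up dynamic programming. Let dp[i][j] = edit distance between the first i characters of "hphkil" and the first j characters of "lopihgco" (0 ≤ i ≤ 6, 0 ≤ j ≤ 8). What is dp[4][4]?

4

   ''  l  o  p  i  h  g  c  o
''  0  1  2  3  4  5  6  7  8
 h  1  1  2  3  4  4  5  6  7
 p  2  2  2  2  3  4  5  6  7
 h  3  3  3  3  3  3  4  5  6
 k  4  4  4  4  4  4  4  5  6
 i  5  5  5  5  4  5  5  5  6
 l  6  5  6  6  5  5  6  6  6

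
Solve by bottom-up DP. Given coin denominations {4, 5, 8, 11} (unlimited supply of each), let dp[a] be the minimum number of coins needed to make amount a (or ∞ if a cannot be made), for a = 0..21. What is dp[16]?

 a  0  1  2  3  4  5  6  7  8  9 10 11 12 13 14 15 16 17 18 19 20 21
dp  0  -  -  -  1  1  -  -  1  2  2  1  2  2  3  2  2  3  3  2  3  3
(- denotes ∞ / unreachable)

2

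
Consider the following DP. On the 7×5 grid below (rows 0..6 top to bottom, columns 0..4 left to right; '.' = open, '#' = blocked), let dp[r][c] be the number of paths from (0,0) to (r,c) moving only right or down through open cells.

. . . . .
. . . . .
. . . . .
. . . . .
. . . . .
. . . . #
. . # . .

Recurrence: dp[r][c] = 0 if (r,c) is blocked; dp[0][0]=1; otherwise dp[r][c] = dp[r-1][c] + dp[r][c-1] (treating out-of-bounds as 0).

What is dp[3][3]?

r\c   0   1   2   3   4
  0   1   1   1   1   1
  1   1   2   3   4   5
  2   1   3   6  10  15
  3   1   4  10  20  35
  4   1   5  15  35  70
  5   1   6  21  56   0
  6   1   7   0  56  56

20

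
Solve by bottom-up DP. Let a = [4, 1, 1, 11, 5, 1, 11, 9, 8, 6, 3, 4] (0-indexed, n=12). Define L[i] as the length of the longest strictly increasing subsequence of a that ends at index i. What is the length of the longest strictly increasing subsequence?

3

   i    0    1    2    3    4    5    6    7    8    9   10   11
a[i]    4    1    1   11    5    1   11    9    8    6    3    4
L[i]    1    1    1    2    2    1    3    3    3    3    2    3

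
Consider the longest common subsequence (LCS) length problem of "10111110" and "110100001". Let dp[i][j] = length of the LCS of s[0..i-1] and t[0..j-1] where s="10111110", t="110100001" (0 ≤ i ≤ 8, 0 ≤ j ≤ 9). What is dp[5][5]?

   ''  1  1  0  1  0  0  0  0  1
''  0  0  0  0  0  0  0  0  0  0
 1  0  1  1  1  1  1  1  1  1  1
 0  0  1  1  2  2  2  2  2  2  2
 1  0  1  2  2  3  3  3  3  3  3
 1  0  1  2  2  3  3  3  3  3  4
 1  0  1  2  2  3  3  3  3  3  4
 1  0  1  2  2  3  3  3  3  3  4
 1  0  1  2  2  3  3  3  3  3  4
 0  0  1  2  3  3  4  4  4  4  4

3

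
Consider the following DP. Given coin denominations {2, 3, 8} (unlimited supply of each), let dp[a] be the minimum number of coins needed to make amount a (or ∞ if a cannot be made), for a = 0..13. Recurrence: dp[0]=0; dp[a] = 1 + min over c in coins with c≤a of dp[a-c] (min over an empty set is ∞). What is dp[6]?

2

 a  0  1  2  3  4  5  6  7  8  9 10 11 12 13
dp  0  -  1  1  2  2  2  3  1  3  2  2  3  3
(- denotes ∞ / unreachable)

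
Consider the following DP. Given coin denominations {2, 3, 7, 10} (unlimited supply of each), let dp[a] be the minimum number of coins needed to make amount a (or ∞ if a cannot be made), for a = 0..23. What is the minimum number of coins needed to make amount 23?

 a  0  1  2  3  4  5  6  7  8  9 10 11 12 13 14 15 16 17 18 19 20 21 22 23
dp  0  -  1  1  2  2  2  1  3  2  1  3  2  2  2  3  3  2  4  3  2  3  3  3
(- denotes ∞ / unreachable)

3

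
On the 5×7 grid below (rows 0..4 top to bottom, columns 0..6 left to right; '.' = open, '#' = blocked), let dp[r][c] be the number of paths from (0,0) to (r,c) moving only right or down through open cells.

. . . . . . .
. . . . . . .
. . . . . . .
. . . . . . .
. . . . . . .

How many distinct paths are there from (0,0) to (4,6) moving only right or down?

210

r\c   0   1   2   3   4   5   6
  0   1   1   1   1   1   1   1
  1   1   2   3   4   5   6   7
  2   1   3   6  10  15  21  28
  3   1   4  10  20  35  56  84
  4   1   5  15  35  70 126 210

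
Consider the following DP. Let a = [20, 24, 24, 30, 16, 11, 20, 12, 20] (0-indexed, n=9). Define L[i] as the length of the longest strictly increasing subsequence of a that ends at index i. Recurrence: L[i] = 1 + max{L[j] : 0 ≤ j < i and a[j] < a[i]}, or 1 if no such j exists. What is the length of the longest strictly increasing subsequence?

3

   i    0    1    2    3    4    5    6    7    8
a[i]   20   24   24   30   16   11   20   12   20
L[i]    1    2    2    3    1    1    2    2    3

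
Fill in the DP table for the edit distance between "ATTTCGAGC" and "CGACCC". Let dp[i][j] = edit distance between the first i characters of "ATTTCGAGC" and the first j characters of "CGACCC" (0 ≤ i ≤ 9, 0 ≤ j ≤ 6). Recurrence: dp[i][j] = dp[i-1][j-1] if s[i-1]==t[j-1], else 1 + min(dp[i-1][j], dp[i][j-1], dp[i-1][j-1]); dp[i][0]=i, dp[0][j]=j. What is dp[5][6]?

5

   ''  C  G  A  C  C  C
''  0  1  2  3  4  5  6
 A  1  1  2  2  3  4  5
 T  2  2  2  3  3  4  5
 T  3  3  3  3  4  4  5
 T  4  4  4  4  4  5  5
 C  5  4  5  5  4  4  5
 G  6  5  4  5  5  5  5
 A  7  6  5  4  5  6  6
 G  8  7  6  5  5  6  7
 C  9  8  7  6  5  5  6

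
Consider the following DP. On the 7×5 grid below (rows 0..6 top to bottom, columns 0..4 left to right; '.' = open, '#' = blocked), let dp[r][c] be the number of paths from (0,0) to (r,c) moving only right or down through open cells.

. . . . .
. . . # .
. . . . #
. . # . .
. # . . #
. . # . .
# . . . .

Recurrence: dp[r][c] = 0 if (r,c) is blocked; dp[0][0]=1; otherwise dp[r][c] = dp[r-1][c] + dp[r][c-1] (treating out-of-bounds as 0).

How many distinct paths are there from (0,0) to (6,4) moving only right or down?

r\c   0   1   2   3   4
  0   1   1   1   1   1
  1   1   2   3   0   1
  2   1   3   6   6   0
  3   1   4   0   6   6
  4   1   0   0   6   0
  5   1   1   0   6   6
  6   0   1   1   7  13

13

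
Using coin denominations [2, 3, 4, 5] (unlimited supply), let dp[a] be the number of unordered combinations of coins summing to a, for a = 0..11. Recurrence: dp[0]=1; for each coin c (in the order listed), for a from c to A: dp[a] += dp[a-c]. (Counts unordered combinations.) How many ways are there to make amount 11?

7

after  coin     0     1     2     3     4     5     6     7     8     9    10    11
          2     1     0     1     0     1     0     1     0     1     0     1     0
          3     1     0     1     1     1     1     2     1     2     2     2     2
          4     1     0     1     1     2     1     3     2     4     3     5     4
          5     1     0     1     1     2     2     3     3     5     5     7     7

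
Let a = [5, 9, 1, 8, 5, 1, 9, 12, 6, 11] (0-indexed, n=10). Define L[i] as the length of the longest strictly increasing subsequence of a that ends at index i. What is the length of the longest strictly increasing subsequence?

   i    0    1    2    3    4    5    6    7    8    9
a[i]    5    9    1    8    5    1    9   12    6   11
L[i]    1    2    1    2    2    1    3    4    3    4

4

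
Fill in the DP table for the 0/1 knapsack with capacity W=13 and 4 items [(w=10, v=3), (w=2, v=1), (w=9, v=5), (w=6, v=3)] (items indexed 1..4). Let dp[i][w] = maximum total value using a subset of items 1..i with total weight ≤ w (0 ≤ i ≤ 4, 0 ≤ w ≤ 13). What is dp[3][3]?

i\w   0   1   2   3   4   5   6   7   8   9  10  11  12  13
  0   0   0   0   0   0   0   0   0   0   0   0   0   0   0
  1   0   0   0   0   0   0   0   0   0   0   3   3   3   3
  2   0   0   1   1   1   1   1   1   1   1   3   3   4   4
  3   0   0   1   1   1   1   1   1   1   5   5   6   6   6
  4   0   0   1   1   1   1   3   3   4   5   5   6   6   6

1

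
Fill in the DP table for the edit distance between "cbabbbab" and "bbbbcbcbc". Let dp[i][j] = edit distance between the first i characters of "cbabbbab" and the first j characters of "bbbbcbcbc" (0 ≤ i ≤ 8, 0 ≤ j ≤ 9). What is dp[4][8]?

5

   ''  b  b  b  b  c  b  c  b  c
''  0  1  2  3  4  5  6  7  8  9
 c  1  1  2  3  4  4  5  6  7  8
 b  2  1  1  2  3  4  4  5  6  7
 a  3  2  2  2  3  4  5  5  6  7
 b  4  3  2  2  2  3  4  5  5  6
 b  5  4  3  2  2  3  3  4  5  6
 b  6  5  4  3  2  3  3  4  4  5
 a  7  6  5  4  3  3  4  4  5  5
 b  8  7  6  5  4  4  3  4  4  5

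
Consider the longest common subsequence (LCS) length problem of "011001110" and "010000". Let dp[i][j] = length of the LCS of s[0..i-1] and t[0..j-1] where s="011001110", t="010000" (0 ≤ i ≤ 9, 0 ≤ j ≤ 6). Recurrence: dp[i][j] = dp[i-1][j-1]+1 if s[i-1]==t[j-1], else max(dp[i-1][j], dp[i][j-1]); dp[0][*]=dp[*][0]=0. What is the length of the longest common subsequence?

   ''  0  1  0  0  0  0
''  0  0  0  0  0  0  0
 0  0  1  1  1  1  1  1
 1  0  1  2  2  2  2  2
 1  0  1  2  2  2  2  2
 0  0  1  2  3  3  3  3
 0  0  1  2  3  4  4  4
 1  0  1  2  3  4  4  4
 1  0  1  2  3  4  4  4
 1  0  1  2  3  4  4  4
 0  0  1  2  3  4  5  5

5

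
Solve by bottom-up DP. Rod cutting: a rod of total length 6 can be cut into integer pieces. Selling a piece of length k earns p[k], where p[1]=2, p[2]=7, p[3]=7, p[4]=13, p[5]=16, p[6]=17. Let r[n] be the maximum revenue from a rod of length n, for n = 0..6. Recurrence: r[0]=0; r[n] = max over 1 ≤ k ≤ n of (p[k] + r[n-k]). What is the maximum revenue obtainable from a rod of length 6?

21

   n    0    1    2    3    4    5    6
r[n]    0    2    7    9   14   16   21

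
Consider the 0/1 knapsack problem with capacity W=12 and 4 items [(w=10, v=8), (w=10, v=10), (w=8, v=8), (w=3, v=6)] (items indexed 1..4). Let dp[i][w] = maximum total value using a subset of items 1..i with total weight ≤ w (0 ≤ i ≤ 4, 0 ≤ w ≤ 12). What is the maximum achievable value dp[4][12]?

i\w   0   1   2   3   4   5   6   7   8   9  10  11  12
  0   0   0   0   0   0   0   0   0   0   0   0   0   0
  1   0   0   0   0   0   0   0   0   0   0   8   8   8
  2   0   0   0   0   0   0   0   0   0   0  10  10  10
  3   0   0   0   0   0   0   0   0   8   8  10  10  10
  4   0   0   0   6   6   6   6   6   8   8  10  14  14

14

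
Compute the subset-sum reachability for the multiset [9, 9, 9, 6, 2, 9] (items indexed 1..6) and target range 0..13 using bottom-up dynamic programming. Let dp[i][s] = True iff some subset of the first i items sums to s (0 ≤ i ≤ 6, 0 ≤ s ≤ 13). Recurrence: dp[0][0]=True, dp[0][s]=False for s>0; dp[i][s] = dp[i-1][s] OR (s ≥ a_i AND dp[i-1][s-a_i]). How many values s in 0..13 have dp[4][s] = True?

3

i\s   0   1   2   3   4   5   6   7   8   9  10  11  12  13
  0   T   F   F   F   F   F   F   F   F   F   F   F   F   F
  1   T   F   F   F   F   F   F   F   F   T   F   F   F   F
  2   T   F   F   F   F   F   F   F   F   T   F   F   F   F
  3   T   F   F   F   F   F   F   F   F   T   F   F   F   F
  4   T   F   F   F   F   F   T   F   F   T   F   F   F   F
  5   T   F   T   F   F   F   T   F   T   T   F   T   F   F
  6   T   F   T   F   F   F   T   F   T   T   F   T   F   F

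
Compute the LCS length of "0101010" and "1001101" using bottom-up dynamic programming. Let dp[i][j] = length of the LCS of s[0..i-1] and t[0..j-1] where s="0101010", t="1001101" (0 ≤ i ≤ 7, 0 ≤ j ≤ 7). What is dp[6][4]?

4

   ''  1  0  0  1  1  0  1
''  0  0  0  0  0  0  0  0
 0  0  0  1  1  1  1  1  1
 1  0  1  1  1  2  2  2  2
 0  0  1  2  2  2  2  3  3
 1  0  1  2  2  3  3  3  4
 0  0  1  2  3  3  3  4  4
 1  0  1  2  3  4  4  4  5
 0  0  1  2  3  4  4  5  5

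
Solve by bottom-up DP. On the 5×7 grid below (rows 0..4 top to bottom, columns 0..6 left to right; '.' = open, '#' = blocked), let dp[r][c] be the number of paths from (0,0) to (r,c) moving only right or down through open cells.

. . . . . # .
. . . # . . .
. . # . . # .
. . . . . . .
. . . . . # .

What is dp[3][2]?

4

r\c   0   1   2   3   4   5   6
  0   1   1   1   1   1   0   0
  1   1   2   3   0   1   1   1
  2   1   3   0   0   1   0   1
  3   1   4   4   4   5   5   6
  4   1   5   9  13  18   0   6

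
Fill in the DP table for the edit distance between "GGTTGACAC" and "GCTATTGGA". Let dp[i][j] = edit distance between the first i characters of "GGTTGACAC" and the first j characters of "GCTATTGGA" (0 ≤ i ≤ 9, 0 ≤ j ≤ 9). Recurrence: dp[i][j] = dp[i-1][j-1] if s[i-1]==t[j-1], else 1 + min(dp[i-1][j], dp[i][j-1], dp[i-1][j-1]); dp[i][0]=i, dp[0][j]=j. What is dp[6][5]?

4

   ''  G  C  T  A  T  T  G  G  A
''  0  1  2  3  4  5  6  7  8  9
 G  1  0  1  2  3  4  5  6  7  8
 G  2  1  1  2  3  4  5  5  6  7
 T  3  2  2  1  2  3  4  5  6  7
 T  4  3  3  2  2  2  3  4  5  6
 G  5  4  4  3  3  3  3  3  4  5
 A  6  5  5  4  3  4  4  4  4  4
 C  7  6  5  5  4  4  5  5  5  5
 A  8  7  6  6  5  5  5  6  6  5
 C  9  8  7  7  6  6  6  6  7  6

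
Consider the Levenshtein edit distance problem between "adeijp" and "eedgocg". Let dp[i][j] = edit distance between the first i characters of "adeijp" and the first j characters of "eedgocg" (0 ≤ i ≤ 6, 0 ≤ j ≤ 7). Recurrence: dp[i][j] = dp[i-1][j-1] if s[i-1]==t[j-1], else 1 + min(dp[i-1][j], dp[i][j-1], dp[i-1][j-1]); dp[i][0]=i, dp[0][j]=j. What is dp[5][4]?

4

   ''  e  e  d  g  o  c  g
''  0  1  2  3  4  5  6  7
 a  1  1  2  3  4  5  6  7
 d  2  2  2  2  3  4  5  6
 e  3  2  2  3  3  4  5  6
 i  4  3  3  3  4  4  5  6
 j  5  4  4  4  4  5  5  6
 p  6  5  5  5  5  5  6  6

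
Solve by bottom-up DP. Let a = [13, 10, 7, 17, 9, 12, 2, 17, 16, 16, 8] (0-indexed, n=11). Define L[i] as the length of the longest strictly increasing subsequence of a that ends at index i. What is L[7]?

4

   i    0    1    2    3    4    5    6    7    8    9   10
a[i]   13   10    7   17    9   12    2   17   16   16    8
L[i]    1    1    1    2    2    3    1    4    4    4    2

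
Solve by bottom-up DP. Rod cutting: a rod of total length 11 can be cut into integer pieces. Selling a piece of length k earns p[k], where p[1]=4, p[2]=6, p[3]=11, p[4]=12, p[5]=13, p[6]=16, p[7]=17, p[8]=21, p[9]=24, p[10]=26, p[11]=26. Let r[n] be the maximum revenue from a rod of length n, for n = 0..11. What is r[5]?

   n    0    1    2    3    4    5    6    7    8    9   10   11
r[n]    0    4    8   12   16   20   24   28   32   36   40   44

20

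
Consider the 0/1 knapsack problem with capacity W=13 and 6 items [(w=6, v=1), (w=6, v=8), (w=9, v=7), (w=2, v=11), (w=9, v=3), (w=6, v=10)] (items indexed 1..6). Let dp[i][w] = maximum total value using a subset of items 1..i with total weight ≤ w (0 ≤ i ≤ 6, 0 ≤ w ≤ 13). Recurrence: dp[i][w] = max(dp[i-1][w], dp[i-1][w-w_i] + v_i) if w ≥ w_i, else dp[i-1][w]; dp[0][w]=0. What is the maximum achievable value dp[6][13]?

21

i\w   0   1   2   3   4   5   6   7   8   9  10  11  12  13
  0   0   0   0   0   0   0   0   0   0   0   0   0   0   0
  1   0   0   0   0   0   0   1   1   1   1   1   1   1   1
  2   0   0   0   0   0   0   8   8   8   8   8   8   9   9
  3   0   0   0   0   0   0   8   8   8   8   8   8   9   9
  4   0   0  11  11  11  11  11  11  19  19  19  19  19  19
  5   0   0  11  11  11  11  11  11  19  19  19  19  19  19
  6   0   0  11  11  11  11  11  11  21  21  21  21  21  21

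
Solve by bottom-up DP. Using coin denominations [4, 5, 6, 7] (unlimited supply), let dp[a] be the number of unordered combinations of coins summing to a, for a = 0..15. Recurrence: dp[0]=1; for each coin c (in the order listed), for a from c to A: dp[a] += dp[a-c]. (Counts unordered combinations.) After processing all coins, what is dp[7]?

after  coin     0     1     2     3     4     5     6     7     8     9    10    11    12    13    14    15
          4     1     0     0     0     1     0     0     0     1     0     0     0     1     0     0     0
          5     1     0     0     0     1     1     0     0     1     1     1     0     1     1     1     1
          6     1     0     0     0     1     1     1     0     1     1     2     1     2     1     2     2
          7     1     0     0     0     1     1     1     1     1     1     2     2     3     2     3     3

1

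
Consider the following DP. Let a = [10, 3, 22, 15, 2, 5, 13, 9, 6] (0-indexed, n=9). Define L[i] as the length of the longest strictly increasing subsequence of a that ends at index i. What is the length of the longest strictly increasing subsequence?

3

   i    0    1    2    3    4    5    6    7    8
a[i]   10    3   22   15    2    5   13    9    6
L[i]    1    1    2    2    1    2    3    3    3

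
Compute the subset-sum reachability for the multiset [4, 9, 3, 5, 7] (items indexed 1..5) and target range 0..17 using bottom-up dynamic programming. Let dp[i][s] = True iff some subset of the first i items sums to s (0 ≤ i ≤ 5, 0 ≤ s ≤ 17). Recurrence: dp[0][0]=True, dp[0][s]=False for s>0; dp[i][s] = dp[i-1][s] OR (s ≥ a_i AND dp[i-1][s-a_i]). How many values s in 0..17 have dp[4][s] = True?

12

i\s   0   1   2   3   4   5   6   7   8   9  10  11  12  13  14  15  16  17
  0   T   F   F   F   F   F   F   F   F   F   F   F   F   F   F   F   F   F
  1   T   F   F   F   T   F   F   F   F   F   F   F   F   F   F   F   F   F
  2   T   F   F   F   T   F   F   F   F   T   F   F   F   T   F   F   F   F
  3   T   F   F   T   T   F   F   T   F   T   F   F   T   T   F   F   T   F
  4   T   F   F   T   T   T   F   T   T   T   F   F   T   T   T   F   T   T
  5   T   F   F   T   T   T   F   T   T   T   T   T   T   T   T   T   T   T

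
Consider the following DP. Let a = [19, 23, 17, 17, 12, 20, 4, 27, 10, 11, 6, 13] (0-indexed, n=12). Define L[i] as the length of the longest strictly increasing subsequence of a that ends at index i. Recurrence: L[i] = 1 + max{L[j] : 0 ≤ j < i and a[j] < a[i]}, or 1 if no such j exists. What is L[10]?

   i    0    1    2    3    4    5    6    7    8    9   10   11
a[i]   19   23   17   17   12   20    4   27   10   11    6   13
L[i]    1    2    1    1    1    2    1    3    2    3    2    4

2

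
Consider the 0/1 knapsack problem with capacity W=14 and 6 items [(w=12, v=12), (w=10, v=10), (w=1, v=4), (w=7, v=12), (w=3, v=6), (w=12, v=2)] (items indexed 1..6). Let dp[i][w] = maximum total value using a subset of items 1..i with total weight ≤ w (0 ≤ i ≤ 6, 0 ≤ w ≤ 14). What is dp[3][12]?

i\w   0   1   2   3   4   5   6   7   8   9  10  11  12  13  14
  0   0   0   0   0   0   0   0   0   0   0   0   0   0   0   0
  1   0   0   0   0   0   0   0   0   0   0   0   0  12  12  12
  2   0   0   0   0   0   0   0   0   0   0  10  10  12  12  12
  3   0   4   4   4   4   4   4   4   4   4  10  14  14  16  16
  4   0   4   4   4   4   4   4  12  16  16  16  16  16  16  16
  5   0   4   4   6  10  10  10  12  16  16  18  22  22  22  22
  6   0   4   4   6  10  10  10  12  16  16  18  22  22  22  22

14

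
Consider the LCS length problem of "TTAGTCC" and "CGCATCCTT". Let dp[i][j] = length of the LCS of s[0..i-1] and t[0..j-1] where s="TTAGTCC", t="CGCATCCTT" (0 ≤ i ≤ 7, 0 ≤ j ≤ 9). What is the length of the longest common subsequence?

   ''  C  G  C  A  T  C  C  T  T
''  0  0  0  0  0  0  0  0  0  0
 T  0  0  0  0  0  1  1  1  1  1
 T  0  0  0  0  0  1  1  1  2  2
 A  0  0  0  0  1  1  1  1  2  2
 G  0  0  1  1  1  1  1  1  2  2
 T  0  0  1  1  1  2  2  2  2  3
 C  0  1  1  2  2  2  3  3  3  3
 C  0  1  1  2  2  2  3  4  4  4

4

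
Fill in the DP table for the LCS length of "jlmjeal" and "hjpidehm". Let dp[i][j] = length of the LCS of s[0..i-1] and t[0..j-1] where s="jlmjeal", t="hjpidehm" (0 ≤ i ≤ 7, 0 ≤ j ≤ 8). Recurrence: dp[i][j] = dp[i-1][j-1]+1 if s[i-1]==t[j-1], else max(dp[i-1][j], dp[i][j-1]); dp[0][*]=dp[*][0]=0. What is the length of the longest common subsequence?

   ''  h  j  p  i  d  e  h  m
''  0  0  0  0  0  0  0  0  0
 j  0  0  1  1  1  1  1  1  1
 l  0  0  1  1  1  1  1  1  1
 m  0  0  1  1  1  1  1  1  2
 j  0  0  1  1  1  1  1  1  2
 e  0  0  1  1  1  1  2  2  2
 a  0  0  1  1  1  1  2  2  2
 l  0  0  1  1  1  1  2  2  2

2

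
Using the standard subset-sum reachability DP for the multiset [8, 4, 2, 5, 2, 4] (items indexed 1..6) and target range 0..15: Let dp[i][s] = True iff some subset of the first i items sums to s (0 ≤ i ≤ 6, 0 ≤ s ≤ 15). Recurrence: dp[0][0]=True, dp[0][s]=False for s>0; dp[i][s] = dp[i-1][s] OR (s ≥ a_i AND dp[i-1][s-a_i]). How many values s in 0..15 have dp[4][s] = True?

14

i\s   0   1   2   3   4   5   6   7   8   9  10  11  12  13  14  15
  0   T   F   F   F   F   F   F   F   F   F   F   F   F   F   F   F
  1   T   F   F   F   F   F   F   F   T   F   F   F   F   F   F   F
  2   T   F   F   F   T   F   F   F   T   F   F   F   T   F   F   F
  3   T   F   T   F   T   F   T   F   T   F   T   F   T   F   T   F
  4   T   F   T   F   T   T   T   T   T   T   T   T   T   T   T   T
  5   T   F   T   F   T   T   T   T   T   T   T   T   T   T   T   T
  6   T   F   T   F   T   T   T   T   T   T   T   T   T   T   T   T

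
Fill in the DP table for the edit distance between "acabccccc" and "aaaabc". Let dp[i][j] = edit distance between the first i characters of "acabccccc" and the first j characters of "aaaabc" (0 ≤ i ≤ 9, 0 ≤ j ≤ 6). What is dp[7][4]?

5

   ''  a  a  a  a  b  c
''  0  1  2  3  4  5  6
 a  1  0  1  2  3  4  5
 c  2  1  1  2  3  4  4
 a  3  2  1  1  2  3  4
 b  4  3  2  2  2  2  3
 c  5  4  3  3  3  3  2
 c  6  5  4  4  4  4  3
 c  7  6  5  5  5  5  4
 c  8  7  6  6  6  6  5
 c  9  8  7  7  7  7  6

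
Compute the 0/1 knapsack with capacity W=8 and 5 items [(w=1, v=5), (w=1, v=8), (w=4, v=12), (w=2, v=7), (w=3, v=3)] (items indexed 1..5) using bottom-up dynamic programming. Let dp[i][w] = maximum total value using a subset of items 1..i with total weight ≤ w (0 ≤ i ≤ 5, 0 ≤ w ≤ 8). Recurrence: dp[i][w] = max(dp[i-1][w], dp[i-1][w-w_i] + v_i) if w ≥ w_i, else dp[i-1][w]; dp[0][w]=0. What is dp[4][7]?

i\w   0   1   2   3   4   5   6   7   8
  0   0   0   0   0   0   0   0   0   0
  1   0   5   5   5   5   5   5   5   5
  2   0   8  13  13  13  13  13  13  13
  3   0   8  13  13  13  20  25  25  25
  4   0   8  13  15  20  20  25  27  32
  5   0   8  13  15  20  20  25  27  32

27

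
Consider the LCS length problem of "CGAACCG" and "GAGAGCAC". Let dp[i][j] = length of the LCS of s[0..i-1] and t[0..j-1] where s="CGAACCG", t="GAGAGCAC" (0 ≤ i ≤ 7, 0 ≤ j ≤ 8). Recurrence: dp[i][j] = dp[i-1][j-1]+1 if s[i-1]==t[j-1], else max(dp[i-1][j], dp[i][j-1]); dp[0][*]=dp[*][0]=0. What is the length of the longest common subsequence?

5

   ''  G  A  G  A  G  C  A  C
''  0  0  0  0  0  0  0  0  0
 C  0  0  0  0  0  0  1  1  1
 G  0  1  1  1  1  1  1  1  1
 A  0  1  2  2  2  2  2  2  2
 A  0  1  2  2  3  3  3  3  3
 C  0  1  2  2  3  3  4  4  4
 C  0  1  2  2  3  3  4  4  5
 G  0  1  2  3  3  4  4  4  5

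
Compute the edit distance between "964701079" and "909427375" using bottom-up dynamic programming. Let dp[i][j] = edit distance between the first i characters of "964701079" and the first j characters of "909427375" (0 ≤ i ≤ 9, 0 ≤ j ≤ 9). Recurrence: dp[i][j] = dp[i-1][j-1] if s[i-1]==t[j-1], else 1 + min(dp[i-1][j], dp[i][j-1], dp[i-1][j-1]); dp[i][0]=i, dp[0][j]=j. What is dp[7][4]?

5

   ''  9  0  9  4  2  7  3  7  5
''  0  1  2  3  4  5  6  7  8  9
 9  1  0  1  2  3  4  5  6  7  8
 6  2  1  1  2  3  4  5  6  7  8
 4  3  2  2  2  2  3  4  5  6  7
 7  4  3  3  3  3  3  3  4  5  6
 0  5  4  3  4  4  4  4  4  5  6
 1  6  5  4  4  5  5  5  5  5  6
 0  7  6  5  5  5  6  6  6  6  6
 7  8  7  6  6  6  6  6  7  6  7
 9  9  8  7  6  7  7  7  7  7  7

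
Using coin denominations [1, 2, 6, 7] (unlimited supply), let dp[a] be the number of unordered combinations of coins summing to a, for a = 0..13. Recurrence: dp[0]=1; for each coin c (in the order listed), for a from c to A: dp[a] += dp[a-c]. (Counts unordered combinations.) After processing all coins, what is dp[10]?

11

after  coin     0     1     2     3     4     5     6     7     8     9    10    11    12    13
          1     1     1     1     1     1     1     1     1     1     1     1     1     1     1
          2     1     1     2     2     3     3     4     4     5     5     6     6     7     7
          6     1     1     2     2     3     3     5     5     7     7     9     9    12    12
          7     1     1     2     2     3     3     5     6     8     9    11    12    15    17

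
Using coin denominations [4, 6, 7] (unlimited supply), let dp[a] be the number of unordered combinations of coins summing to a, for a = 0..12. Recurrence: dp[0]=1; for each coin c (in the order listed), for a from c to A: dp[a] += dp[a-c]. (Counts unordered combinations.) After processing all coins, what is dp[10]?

1

after  coin     0     1     2     3     4     5     6     7     8     9    10    11    12
          4     1     0     0     0     1     0     0     0     1     0     0     0     1
          6     1     0     0     0     1     0     1     0     1     0     1     0     2
          7     1     0     0     0     1     0     1     1     1     0     1     1     2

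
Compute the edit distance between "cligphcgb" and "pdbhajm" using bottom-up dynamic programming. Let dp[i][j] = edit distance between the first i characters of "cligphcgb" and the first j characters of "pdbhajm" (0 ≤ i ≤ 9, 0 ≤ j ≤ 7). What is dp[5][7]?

7

   ''  p  d  b  h  a  j  m
''  0  1  2  3  4  5  6  7
 c  1  1  2  3  4  5  6  7
 l  2  2  2  3  4  5  6  7
 i  3  3  3  3  4  5  6  7
 g  4  4  4  4  4  5  6  7
 p  5  4  5  5  5  5  6  7
 h  6  5  5  6  5  6  6  7
 c  7  6  6  6  6  6  7  7
 g  8  7  7  7  7  7  7  8
 b  9  8  8  7  8  8  8  8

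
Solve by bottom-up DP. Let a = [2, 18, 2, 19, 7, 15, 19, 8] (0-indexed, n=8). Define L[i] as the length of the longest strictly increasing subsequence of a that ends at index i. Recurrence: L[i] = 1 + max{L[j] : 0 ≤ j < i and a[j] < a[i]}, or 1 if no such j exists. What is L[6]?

   i    0    1    2    3    4    5    6    7
a[i]    2   18    2   19    7   15   19    8
L[i]    1    2    1    3    2    3    4    3

4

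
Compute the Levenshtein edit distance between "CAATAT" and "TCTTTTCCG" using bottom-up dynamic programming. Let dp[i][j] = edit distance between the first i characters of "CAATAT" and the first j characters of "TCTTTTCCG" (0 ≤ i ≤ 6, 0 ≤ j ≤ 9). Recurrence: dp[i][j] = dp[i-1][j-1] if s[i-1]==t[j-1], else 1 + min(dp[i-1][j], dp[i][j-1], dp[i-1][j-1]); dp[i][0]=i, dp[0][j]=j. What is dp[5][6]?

   ''  T  C  T  T  T  T  C  C  G
''  0  1  2  3  4  5  6  7  8  9
 C  1  1  1  2  3  4  5  6  7  8
 A  2  2  2  2  3  4  5  6  7  8
 A  3  3  3  3  3  4  5  6  7  8
 T  4  3  4  3  3  3  4  5  6  7
 A  5  4  4  4  4  4  4  5  6  7
 T  6  5  5  4  4  4  4  5  6  7

4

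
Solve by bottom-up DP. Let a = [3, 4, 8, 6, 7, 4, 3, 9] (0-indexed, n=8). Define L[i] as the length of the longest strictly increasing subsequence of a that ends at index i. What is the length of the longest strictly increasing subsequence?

   i    0    1    2    3    4    5    6    7
a[i]    3    4    8    6    7    4    3    9
L[i]    1    2    3    3    4    2    1    5

5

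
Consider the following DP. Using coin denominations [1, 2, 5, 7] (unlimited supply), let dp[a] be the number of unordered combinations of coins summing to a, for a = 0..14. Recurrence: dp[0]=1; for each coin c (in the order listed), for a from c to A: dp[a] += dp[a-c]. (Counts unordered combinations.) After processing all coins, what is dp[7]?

after  coin     0     1     2     3     4     5     6     7     8     9    10    11    12    13    14
          1     1     1     1     1     1     1     1     1     1     1     1     1     1     1     1
          2     1     1     2     2     3     3     4     4     5     5     6     6     7     7     8
          5     1     1     2     2     3     4     5     6     7     8    10    11    13    14    16
          7     1     1     2     2     3     4     5     7     8    10    12    14    17    19    23

7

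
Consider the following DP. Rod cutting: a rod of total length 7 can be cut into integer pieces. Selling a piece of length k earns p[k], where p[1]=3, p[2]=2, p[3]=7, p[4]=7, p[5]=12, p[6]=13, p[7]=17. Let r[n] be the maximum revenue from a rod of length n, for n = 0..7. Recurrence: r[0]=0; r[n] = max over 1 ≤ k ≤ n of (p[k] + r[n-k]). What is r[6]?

18

   n    0    1    2    3    4    5    6    7
r[n]    0    3    6    9   12   15   18   21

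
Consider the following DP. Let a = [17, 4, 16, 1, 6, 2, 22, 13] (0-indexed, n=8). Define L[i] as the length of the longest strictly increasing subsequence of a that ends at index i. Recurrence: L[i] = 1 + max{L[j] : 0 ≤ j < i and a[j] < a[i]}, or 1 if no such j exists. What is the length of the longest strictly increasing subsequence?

3

   i    0    1    2    3    4    5    6    7
a[i]   17    4   16    1    6    2   22   13
L[i]    1    1    2    1    2    2    3    3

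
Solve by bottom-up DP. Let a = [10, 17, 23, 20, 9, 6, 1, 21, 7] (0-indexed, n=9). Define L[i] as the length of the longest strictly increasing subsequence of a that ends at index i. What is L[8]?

2

   i    0    1    2    3    4    5    6    7    8
a[i]   10   17   23   20    9    6    1   21    7
L[i]    1    2    3    3    1    1    1    4    2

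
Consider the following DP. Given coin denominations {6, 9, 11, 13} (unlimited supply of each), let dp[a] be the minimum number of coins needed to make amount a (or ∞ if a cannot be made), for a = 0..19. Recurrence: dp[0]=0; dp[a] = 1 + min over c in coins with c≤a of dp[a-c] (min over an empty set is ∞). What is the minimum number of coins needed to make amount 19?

 a  0  1  2  3  4  5  6  7  8  9 10 11 12 13 14 15 16 17 18 19
dp  0  -  -  -  -  -  1  -  -  1  -  1  2  1  -  2  -  2  2  2
(- denotes ∞ / unreachable)

2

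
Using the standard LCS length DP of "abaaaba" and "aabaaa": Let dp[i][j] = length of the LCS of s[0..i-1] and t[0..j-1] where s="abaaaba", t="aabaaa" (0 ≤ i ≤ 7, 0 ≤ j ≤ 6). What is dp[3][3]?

   ''  a  a  b  a  a  a
''  0  0  0  0  0  0  0
 a  0  1  1  1  1  1  1
 b  0  1  1  2  2  2  2
 a  0  1  2  2  3  3  3
 a  0  1  2  2  3  4  4
 a  0  1  2  2  3  4  5
 b  0  1  2  3  3  4  5
 a  0  1  2  3  4  4  5

2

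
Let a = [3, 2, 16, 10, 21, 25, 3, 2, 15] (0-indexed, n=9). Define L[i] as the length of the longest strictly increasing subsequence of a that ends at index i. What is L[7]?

1

   i    0    1    2    3    4    5    6    7    8
a[i]    3    2   16   10   21   25    3    2   15
L[i]    1    1    2    2    3    4    2    1    3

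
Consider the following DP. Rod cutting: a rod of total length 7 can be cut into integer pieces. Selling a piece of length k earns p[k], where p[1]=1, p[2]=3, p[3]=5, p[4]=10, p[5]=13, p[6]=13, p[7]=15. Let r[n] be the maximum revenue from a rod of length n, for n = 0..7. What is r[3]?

5

   n    0    1    2    3    4    5    6    7
r[n]    0    1    3    5   10   13   14   16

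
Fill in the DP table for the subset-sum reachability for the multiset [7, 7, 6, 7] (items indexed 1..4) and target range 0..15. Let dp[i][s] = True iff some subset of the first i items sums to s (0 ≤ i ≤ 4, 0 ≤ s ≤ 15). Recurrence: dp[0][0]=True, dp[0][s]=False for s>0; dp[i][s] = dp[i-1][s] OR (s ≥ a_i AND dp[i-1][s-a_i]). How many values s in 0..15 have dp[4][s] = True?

5

i\s   0   1   2   3   4   5   6   7   8   9  10  11  12  13  14  15
  0   T   F   F   F   F   F   F   F   F   F   F   F   F   F   F   F
  1   T   F   F   F   F   F   F   T   F   F   F   F   F   F   F   F
  2   T   F   F   F   F   F   F   T   F   F   F   F   F   F   T   F
  3   T   F   F   F   F   F   T   T   F   F   F   F   F   T   T   F
  4   T   F   F   F   F   F   T   T   F   F   F   F   F   T   T   F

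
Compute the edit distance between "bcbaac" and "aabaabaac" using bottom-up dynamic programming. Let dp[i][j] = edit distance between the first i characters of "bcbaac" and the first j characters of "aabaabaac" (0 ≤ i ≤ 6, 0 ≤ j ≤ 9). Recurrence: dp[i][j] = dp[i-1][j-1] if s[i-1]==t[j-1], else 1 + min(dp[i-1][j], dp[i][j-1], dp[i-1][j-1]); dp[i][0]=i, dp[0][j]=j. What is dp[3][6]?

   ''  a  a  b  a  a  b  a  a  c
''  0  1  2  3  4  5  6  7  8  9
 b  1  1  2  2  3  4  5  6  7  8
 c  2  2  2  3  3  4  5  6  7  7
 b  3  3  3  2  3  4  4  5  6  7
 a  4  3  3  3  2  3  4  4  5  6
 a  5  4  3  4  3  2  3  4  4  5
 c  6  5  4  4  4  3  3  4  5  4

4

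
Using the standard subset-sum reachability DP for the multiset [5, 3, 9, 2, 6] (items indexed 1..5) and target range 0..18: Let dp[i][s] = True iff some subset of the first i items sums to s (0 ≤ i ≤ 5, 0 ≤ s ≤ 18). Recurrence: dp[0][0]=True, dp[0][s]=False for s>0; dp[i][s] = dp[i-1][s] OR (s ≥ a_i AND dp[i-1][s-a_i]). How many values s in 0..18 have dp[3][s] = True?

8

i\s   0   1   2   3   4   5   6   7   8   9  10  11  12  13  14  15  16  17  18
  0   T   F   F   F   F   F   F   F   F   F   F   F   F   F   F   F   F   F   F
  1   T   F   F   F   F   T   F   F   F   F   F   F   F   F   F   F   F   F   F
  2   T   F   F   T   F   T   F   F   T   F   F   F   F   F   F   F   F   F   F
  3   T   F   F   T   F   T   F   F   T   T   F   F   T   F   T   F   F   T   F
  4   T   F   T   T   F   T   F   T   T   T   T   T   T   F   T   F   T   T   F
  5   T   F   T   T   F   T   T   T   T   T   T   T   T   T   T   T   T   T   T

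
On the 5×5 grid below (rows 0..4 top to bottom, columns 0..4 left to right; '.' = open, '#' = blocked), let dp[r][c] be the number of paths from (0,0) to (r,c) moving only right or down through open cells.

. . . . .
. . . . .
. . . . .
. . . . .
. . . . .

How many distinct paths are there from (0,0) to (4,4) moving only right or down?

70

r\c   0   1   2   3   4
  0   1   1   1   1   1
  1   1   2   3   4   5
  2   1   3   6  10  15
  3   1   4  10  20  35
  4   1   5  15  35  70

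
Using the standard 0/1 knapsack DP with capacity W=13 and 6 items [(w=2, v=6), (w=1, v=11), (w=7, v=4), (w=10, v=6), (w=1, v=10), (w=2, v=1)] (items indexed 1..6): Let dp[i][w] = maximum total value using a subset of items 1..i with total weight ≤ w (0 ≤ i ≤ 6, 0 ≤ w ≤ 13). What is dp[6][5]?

27

i\w   0   1   2   3   4   5   6   7   8   9  10  11  12  13
  0   0   0   0   0   0   0   0   0   0   0   0   0   0   0
  1   0   0   6   6   6   6   6   6   6   6   6   6   6   6
  2   0  11  11  17  17  17  17  17  17  17  17  17  17  17
  3   0  11  11  17  17  17  17  17  17  17  21  21  21  21
  4   0  11  11  17  17  17  17  17  17  17  21  21  21  23
  5   0  11  21  21  27  27  27  27  27  27  27  31  31  31
  6   0  11  21  21  27  27  28  28  28  28  28  31  31  32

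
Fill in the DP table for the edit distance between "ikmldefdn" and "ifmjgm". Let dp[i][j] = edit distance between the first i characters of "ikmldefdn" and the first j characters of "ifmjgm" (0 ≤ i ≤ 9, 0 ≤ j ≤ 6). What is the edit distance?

7

   ''  i  f  m  j  g  m
''  0  1  2  3  4  5  6
 i  1  0  1  2  3  4  5
 k  2  1  1  2  3  4  5
 m  3  2  2  1  2  3  4
 l  4  3  3  2  2  3  4
 d  5  4  4  3  3  3  4
 e  6  5  5  4  4  4  4
 f  7  6  5  5  5  5  5
 d  8  7  6  6  6  6  6
 n  9  8  7  7  7  7  7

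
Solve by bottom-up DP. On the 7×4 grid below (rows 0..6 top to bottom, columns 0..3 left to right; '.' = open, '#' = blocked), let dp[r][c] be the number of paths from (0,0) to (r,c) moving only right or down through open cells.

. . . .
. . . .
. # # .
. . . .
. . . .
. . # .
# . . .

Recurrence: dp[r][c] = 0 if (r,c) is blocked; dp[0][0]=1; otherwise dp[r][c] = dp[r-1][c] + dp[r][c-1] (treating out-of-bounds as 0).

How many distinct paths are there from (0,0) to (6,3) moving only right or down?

r\c   0   1   2   3
  0   1   1   1   1
  1   1   2   3   4
  2   1   0   0   4
  3   1   1   1   5
  4   1   2   3   8
  5   1   3   0   8
  6   0   3   3  11

11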